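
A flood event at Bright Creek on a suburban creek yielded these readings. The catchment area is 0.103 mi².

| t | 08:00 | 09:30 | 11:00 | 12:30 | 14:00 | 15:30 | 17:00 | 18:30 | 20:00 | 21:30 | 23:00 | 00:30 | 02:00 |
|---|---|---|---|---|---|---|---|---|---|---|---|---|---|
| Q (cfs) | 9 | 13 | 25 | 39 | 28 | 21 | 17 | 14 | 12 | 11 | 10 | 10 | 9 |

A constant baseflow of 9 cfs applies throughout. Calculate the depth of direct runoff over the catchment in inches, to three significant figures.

d ≈ 2.28 in

Direct runoff: 0.0, 4.0, 16.0, 30.0, 19.0, 12.0, 8.0, 5.0, 3.0, 2.0, 1.0, 1.0, 0.0 cfs; ΣQ_DR = 101.0 cfs.
V = ΣQ_DR · Δt = 101.0 × 5400 s = 5.454 × 10^5 ft³.
Over A = 0.103 mi², depth = V / A = 2.28 in.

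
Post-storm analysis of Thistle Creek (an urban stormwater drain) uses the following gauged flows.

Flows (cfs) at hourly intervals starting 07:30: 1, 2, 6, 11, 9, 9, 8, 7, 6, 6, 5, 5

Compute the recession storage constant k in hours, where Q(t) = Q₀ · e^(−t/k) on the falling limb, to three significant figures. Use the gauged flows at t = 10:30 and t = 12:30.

k ≈ 9.97 h

On the falling limb, Q drops from 11 to 9 cfs between t = 10:30 and t = 12:30 (Δt = 2 h).
k = −Δt / ln(Q₂/Q₁) = −2 / ln(9/11) = 9.97 h.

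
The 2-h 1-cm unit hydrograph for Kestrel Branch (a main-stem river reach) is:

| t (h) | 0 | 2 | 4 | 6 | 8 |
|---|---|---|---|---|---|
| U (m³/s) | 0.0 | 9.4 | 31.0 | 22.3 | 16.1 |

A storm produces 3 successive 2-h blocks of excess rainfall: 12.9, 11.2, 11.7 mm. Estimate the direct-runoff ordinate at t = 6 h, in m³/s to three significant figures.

By discrete convolution, Q_j = Σ (P_i / 10 mm) · U_{j−i}.
At t = 6 h (j=3): Q = (12.9/10)·22.3 + (11.2/10)·31.0 + (11.7/10)·9.4 = 74.5 m³/s.

Q ≈ 74.5 m³/s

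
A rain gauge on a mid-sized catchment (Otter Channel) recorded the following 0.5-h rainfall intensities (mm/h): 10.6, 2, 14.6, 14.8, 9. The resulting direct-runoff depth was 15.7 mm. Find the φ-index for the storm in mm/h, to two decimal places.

Only the 4 blocks with intensity above φ contribute runoff: 10.6, 14.6, 14.8, 9 mm/h.
Σ(I−φ)·Δt = d  ⇒  (10.6+14.6+14.8+9 − 4φ)·0.5 = 15.7
φ = (49.00 − 15.7/0.5) / 4 = 4.40 mm/h.

φ ≈ 4.40 mm/h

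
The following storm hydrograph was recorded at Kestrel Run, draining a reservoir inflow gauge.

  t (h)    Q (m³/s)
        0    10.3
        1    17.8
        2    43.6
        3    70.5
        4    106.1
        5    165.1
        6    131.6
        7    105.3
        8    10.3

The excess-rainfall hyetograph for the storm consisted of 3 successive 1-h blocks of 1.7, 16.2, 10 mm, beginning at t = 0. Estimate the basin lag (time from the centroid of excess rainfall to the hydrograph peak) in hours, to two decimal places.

Centroid of excess rainfall: t_c = Σ P_i·t̄_i / ΣP_i = 1.7975 h (block centres at 0.5, 1.5, 2.5 h).
Hydrograph peak occurs at t = 5 h, so basin lag t_L = 5 − 1.7975 = 3.20 h.

t_L ≈ 3.20 h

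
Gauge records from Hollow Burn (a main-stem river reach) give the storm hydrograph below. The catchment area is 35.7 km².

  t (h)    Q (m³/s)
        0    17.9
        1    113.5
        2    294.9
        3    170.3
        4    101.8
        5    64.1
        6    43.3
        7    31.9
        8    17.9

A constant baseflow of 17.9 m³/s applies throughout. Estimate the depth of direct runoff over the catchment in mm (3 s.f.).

Direct runoff: 0.0, 95.6, 277.0, 152.4, 83.9, 46.2, 25.4, 14.0, 0.0 m³/s; ΣQ_DR = 694.5 m³/s.
V = ΣQ_DR · Δt = 694.5 × 3600 s = 2.500 × 10^6 m³.
Over A = 35.7 km², depth = V / A = 70.0 mm.

d ≈ 70.0 mm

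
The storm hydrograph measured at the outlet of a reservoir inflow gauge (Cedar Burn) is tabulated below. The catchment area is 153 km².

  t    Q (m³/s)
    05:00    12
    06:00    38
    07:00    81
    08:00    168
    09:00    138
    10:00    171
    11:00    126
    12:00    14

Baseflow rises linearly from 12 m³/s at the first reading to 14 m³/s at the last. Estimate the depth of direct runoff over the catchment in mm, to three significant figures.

d ≈ 15.2 mm

Direct runoff: 0.00, 25.71, 68.43, 155.14, 124.86, 157.57, 112.29, 0.00 m³/s; ΣQ_DR = 644.0 m³/s.
V = ΣQ_DR · Δt = 644.0 × 3600 s = 2.318 × 10^6 m³.
Over A = 153 km², depth = V / A = 15.2 mm.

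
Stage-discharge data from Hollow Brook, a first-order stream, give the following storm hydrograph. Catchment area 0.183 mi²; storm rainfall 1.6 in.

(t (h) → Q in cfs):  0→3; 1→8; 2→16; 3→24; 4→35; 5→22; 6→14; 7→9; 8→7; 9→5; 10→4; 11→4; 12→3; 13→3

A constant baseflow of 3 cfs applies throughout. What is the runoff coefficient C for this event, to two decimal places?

C ≈ 0.61

ΣQ_DR = 115.0 cfs; V = ΣQ_DR·Δt = 4.140 × 10^5 ft³.
Runoff depth d = V / A = 0.9738 in.
C = d / P = 0.9738 / 1.6 = 0.61.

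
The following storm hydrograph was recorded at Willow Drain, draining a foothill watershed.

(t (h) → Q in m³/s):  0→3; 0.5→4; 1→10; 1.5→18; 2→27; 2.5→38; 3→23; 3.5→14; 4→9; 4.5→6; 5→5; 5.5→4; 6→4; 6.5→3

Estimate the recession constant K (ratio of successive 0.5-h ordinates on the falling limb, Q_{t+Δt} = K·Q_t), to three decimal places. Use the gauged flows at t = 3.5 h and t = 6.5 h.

K ≈ 0.774

Using the recession-limb readings at t = 3.5 h and t = 6.5 h: Q falls from 14 to 3 m³/s over 6 intervals.
K = (Q₂/Q₁)^(1/6) = (3/14)^(1/6) = 0.774.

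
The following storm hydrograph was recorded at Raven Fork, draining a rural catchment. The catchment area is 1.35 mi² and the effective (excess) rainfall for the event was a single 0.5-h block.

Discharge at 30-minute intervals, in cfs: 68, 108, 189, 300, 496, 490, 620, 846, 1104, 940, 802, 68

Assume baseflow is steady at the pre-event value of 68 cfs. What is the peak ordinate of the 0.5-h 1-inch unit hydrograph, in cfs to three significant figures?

Direct runoff: 0.0, 40.0, 121.0, 232.0, 428.0, 422.0, 552.0, 778.0, 1036.0, 872.0, 734.0, 0.0 cfs; ΣQ_DR = 5215 cfs, peak = 1036.0 cfs.
Runoff depth d = ΣQ_DR·Δt / A = 5215 × 1800 / (1.35 mi²) = 2.993 in.
The 1-inch UH is the DRH scaled by (1 in)/d, so U_p = 1036.0 × 1/2.993 = 346 cfs.

U_p ≈ 346 cfs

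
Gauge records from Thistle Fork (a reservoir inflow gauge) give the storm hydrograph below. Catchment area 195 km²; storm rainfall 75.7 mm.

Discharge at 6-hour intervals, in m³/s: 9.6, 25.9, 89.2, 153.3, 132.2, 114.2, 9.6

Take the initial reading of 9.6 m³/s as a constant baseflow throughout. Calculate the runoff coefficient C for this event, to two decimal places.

C ≈ 0.68

ΣQ_DR = 466.8 m³/s; V = ΣQ_DR·Δt = 1.008 × 10^7 m³.
Runoff depth d = V / A = 51.71 mm.
C = d / P = 51.71 / 75.7 = 0.68.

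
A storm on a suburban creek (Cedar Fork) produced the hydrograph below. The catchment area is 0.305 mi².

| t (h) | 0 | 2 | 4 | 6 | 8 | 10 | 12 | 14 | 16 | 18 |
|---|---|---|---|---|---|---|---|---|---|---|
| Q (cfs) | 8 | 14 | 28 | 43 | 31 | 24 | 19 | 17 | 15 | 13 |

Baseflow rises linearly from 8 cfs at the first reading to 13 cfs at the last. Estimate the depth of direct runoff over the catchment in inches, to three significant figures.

Direct runoff: 0.00, 5.44, 18.89, 33.33, 20.78, 13.22, 7.67, 5.11, 2.56, 0.00 cfs; ΣQ_DR = 107.0 cfs.
V = ΣQ_DR · Δt = 107.0 × 7200 s = 7.704 × 10^5 ft³.
Over A = 0.305 mi², depth = V / A = 1.09 in.

d ≈ 1.09 in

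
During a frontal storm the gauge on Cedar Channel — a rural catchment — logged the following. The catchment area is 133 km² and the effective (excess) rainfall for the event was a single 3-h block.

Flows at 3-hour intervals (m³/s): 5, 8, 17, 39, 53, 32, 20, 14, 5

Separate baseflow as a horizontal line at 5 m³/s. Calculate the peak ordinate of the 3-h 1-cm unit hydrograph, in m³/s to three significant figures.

U_p ≈ 39.9 m³/s

Direct runoff: 0.0, 3.0, 12.0, 34.0, 48.0, 27.0, 15.0, 9.0, 0.0 m³/s; ΣQ_DR = 148.0 m³/s, peak = 48.0 m³/s.
Runoff depth d = ΣQ_DR·Δt / A = 148.0 × 10800 / (133 km²) = 12.02 mm.
The 1-cm UH is the DRH scaled by (10 mm)/d, so U_p = 48.0 × 10/12.02 = 39.9 m³/s.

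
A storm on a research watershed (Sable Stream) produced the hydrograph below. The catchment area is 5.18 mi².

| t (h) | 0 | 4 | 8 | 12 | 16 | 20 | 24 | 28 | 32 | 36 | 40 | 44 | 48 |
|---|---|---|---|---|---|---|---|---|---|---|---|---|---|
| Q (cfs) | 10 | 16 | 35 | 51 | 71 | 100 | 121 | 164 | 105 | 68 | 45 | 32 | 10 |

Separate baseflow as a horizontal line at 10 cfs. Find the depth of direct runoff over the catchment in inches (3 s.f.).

Direct runoff: 0.0, 6.0, 25.0, 41.0, 61.0, 90.0, 111.0, 154.0, 95.0, 58.0, 35.0, 22.0, 0.0 cfs; ΣQ_DR = 698.0 cfs.
V = ΣQ_DR · Δt = 698.0 × 14400 s = 1.005 × 10^7 ft³.
Over A = 5.18 mi², depth = V / A = 0.835 in.

d ≈ 0.835 in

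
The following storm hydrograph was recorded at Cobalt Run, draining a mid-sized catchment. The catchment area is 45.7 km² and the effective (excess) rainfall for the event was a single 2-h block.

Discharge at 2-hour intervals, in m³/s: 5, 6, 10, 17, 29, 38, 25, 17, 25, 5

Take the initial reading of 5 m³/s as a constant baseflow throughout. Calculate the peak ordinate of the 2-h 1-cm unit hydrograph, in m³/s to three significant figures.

Direct runoff: 0.0, 1.0, 5.0, 12.0, 24.0, 33.0, 20.0, 12.0, 20.0, 0.0 m³/s; ΣQ_DR = 127.0 m³/s, peak = 33.0 m³/s.
Runoff depth d = ΣQ_DR·Δt / A = 127.0 × 7200 / (45.7 km²) = 20.01 mm.
The 1-cm UH is the DRH scaled by (10 mm)/d, so U_p = 33.0 × 10/20.01 = 16.5 m³/s.

U_p ≈ 16.5 m³/s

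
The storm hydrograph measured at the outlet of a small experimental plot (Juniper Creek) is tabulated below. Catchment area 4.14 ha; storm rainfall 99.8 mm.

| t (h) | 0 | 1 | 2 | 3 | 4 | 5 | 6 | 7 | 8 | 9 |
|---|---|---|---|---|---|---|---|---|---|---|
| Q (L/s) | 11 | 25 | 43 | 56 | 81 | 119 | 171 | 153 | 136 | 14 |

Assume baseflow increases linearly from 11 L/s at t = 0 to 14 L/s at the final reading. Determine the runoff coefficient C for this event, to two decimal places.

ΣQ_DR = 684.0 L/s; V = ΣQ_DR·Δt = 2.462 × 10^6 L.
Runoff depth d = V / A = 59.48 mm.
C = d / P = 59.48 / 99.8 = 0.60.

C ≈ 0.60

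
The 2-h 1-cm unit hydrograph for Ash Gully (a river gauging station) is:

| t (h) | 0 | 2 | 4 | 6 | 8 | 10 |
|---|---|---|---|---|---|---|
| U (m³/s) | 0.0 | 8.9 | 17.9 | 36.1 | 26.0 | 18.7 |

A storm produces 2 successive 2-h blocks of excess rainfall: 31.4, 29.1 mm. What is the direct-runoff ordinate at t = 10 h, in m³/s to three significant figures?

Q ≈ 134 m³/s

By discrete convolution, Q_j = Σ (P_i / 10 mm) · U_{j−i}.
At t = 10 h (j=5): Q = (31.4/10)·18.7 + (29.1/10)·26.0 = 134 m³/s.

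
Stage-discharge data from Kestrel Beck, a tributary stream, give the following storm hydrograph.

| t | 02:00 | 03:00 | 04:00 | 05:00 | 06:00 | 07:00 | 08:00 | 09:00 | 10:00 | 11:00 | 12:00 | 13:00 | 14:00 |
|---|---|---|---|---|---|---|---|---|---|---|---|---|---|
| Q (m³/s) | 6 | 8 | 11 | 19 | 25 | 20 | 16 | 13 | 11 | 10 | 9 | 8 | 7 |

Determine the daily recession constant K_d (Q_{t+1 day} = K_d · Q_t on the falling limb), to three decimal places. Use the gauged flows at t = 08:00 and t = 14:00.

K_d ≈ 0.037

Between t = 08:00 and t = 14:00 the flow falls from 16 to 7 m³/s over 6×1 h = 6 h.
Per-interval ratio K = (7/16)^(1/6) = 0.8713; K_d = K^(24/1) = 0.037.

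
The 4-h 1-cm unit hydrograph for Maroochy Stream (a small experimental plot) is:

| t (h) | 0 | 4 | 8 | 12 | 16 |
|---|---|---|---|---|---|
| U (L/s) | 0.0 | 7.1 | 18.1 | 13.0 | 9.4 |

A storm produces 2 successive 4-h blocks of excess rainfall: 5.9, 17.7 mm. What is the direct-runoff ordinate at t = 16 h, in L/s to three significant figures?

By discrete convolution, Q_j = Σ (P_i / 10 mm) · U_{j−i}.
At t = 16 h (j=4): Q = (5.9/10)·9.4 + (17.7/10)·13.0 = 28.6 L/s.

Q ≈ 28.6 L/s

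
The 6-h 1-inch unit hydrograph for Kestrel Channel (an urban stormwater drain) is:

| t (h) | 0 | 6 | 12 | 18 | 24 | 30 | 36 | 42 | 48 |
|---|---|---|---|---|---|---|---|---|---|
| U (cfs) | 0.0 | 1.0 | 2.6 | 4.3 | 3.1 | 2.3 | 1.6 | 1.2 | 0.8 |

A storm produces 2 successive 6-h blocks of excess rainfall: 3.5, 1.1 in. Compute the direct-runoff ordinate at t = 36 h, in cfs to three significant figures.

Q ≈ 8.13 cfs

By discrete convolution, Q_j = Σ (P_i / 1 in) · U_{j−i}.
At t = 36 h (j=6): Q = (3.5/1)·1.6 + (1.1/1)·2.3 = 8.13 cfs.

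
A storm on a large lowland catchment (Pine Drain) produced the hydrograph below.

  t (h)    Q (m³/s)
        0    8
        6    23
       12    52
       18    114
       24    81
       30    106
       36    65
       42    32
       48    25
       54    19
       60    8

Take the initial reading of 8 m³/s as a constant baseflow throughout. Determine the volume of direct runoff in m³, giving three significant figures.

Direct-runoff ordinates (Q − Q_b): 0.0, 15.0, 44.0, 106.0, 73.0, 98.0, 57.0, 24.0, 17.0, 11.0, 0.0 m³/s.
ΣQ_DR = 445.0 m³/s.
With Δt = 6 h = 21600 s, V = ΣQ_DR · Δt = 445.0 × 21600 = 9.61 × 10^6 m³.

V ≈ 9.61 × 10^6 m³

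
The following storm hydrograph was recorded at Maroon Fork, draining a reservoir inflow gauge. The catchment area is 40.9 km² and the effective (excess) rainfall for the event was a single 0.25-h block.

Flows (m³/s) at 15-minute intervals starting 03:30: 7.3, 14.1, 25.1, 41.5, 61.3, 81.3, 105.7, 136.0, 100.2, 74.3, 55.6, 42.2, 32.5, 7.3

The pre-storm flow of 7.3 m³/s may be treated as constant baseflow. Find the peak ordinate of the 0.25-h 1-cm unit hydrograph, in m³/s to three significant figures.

Direct runoff: 0.0, 6.8, 17.8, 34.2, 54.0, 74.0, 98.4, 128.7, 92.9, 67.0, 48.3, 34.9, 25.2, 0.0 m³/s; ΣQ_DR = 682.2 m³/s, peak = 128.7 m³/s.
Runoff depth d = ΣQ_DR·Δt / A = 682.2 × 900 / (40.9 km²) = 15.01 mm.
The 1-cm UH is the DRH scaled by (10 mm)/d, so U_p = 128.7 × 10/15.01 = 85.7 m³/s.

U_p ≈ 85.7 m³/s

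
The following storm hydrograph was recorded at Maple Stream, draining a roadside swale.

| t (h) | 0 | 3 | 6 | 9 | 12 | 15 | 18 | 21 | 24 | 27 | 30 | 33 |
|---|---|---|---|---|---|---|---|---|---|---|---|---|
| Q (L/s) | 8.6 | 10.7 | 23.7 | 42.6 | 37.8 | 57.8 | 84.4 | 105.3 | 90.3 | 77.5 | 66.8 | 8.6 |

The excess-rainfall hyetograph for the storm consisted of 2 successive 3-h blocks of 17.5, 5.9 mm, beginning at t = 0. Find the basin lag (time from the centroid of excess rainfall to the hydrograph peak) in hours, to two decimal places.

t_L ≈ 18.74 h

Centroid of excess rainfall: t_c = Σ P_i·t̄_i / ΣP_i = 2.2564 h (block centres at 1.5, 4.5 h).
Hydrograph peak occurs at t = 21 h, so basin lag t_L = 21 − 2.2564 = 18.74 h.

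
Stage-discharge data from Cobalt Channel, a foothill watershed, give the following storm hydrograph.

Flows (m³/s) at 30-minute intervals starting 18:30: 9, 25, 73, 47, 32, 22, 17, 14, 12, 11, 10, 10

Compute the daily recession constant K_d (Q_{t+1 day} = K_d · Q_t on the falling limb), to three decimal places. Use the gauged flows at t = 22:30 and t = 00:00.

K_d ≈ 0.054

Between t = 22:30 and t = 00:00 the flow falls from 12 to 10 m³/s over 3×0.5 h = 1.5 h.
Per-interval ratio K = (10/12)^(1/3) = 0.9410; K_d = K^(24/0.5) = 0.054.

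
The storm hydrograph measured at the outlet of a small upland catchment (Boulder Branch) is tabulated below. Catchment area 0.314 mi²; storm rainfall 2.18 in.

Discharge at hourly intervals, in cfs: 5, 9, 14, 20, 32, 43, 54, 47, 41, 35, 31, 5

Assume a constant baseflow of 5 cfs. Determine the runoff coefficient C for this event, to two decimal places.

C ≈ 0.62

ΣQ_DR = 276.0 cfs; V = ΣQ_DR·Δt = 9.936 × 10^5 ft³.
Runoff depth d = V / A = 1.362 in.
C = d / P = 1.362 / 2.18 = 0.62.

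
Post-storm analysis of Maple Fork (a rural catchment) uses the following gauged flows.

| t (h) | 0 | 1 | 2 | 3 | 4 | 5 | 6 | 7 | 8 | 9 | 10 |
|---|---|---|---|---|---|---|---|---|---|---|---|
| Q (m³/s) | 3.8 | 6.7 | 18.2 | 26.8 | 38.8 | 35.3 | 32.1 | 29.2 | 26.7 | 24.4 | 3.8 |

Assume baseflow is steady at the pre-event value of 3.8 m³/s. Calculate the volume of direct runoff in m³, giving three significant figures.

V ≈ 7.34 × 10^5 m³

Direct-runoff ordinates (Q − Q_b): 0.0, 2.9, 14.4, 23.0, 35.0, 31.5, 28.3, 25.4, 22.9, 20.6, 0.0 m³/s.
ΣQ_DR = 204.0 m³/s.
With Δt = 1 h = 3600 s, V = ΣQ_DR · Δt = 204.0 × 3600 = 7.34 × 10^5 m³.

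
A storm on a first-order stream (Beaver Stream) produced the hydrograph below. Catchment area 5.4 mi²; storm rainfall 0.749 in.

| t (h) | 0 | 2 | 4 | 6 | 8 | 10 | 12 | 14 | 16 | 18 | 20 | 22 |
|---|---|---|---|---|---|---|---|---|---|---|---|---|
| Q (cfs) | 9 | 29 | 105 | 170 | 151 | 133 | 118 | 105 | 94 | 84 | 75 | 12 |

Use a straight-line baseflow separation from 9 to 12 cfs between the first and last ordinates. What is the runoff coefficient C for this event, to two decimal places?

ΣQ_DR = 959.0 cfs; V = ΣQ_DR·Δt = 6.905 × 10^6 ft³.
Runoff depth d = V / A = 0.5504 in.
C = d / P = 0.5504 / 0.749 = 0.73.

C ≈ 0.73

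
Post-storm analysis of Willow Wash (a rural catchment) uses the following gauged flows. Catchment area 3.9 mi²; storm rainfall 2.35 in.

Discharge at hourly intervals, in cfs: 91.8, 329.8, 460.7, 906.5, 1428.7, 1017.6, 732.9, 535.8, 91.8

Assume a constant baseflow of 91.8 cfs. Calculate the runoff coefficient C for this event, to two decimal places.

ΣQ_DR = 4769 cfs; V = ΣQ_DR·Δt = 1.717 × 10^7 ft³.
Runoff depth d = V / A = 1.895 in.
C = d / P = 1.895 / 2.35 = 0.81.

C ≈ 0.81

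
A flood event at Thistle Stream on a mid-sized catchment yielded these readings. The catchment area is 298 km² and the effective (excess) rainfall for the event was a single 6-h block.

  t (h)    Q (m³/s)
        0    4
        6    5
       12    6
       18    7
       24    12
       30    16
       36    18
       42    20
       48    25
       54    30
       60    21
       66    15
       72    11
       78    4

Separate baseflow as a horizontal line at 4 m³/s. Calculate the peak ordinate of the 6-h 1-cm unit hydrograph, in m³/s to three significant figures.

U_p ≈ 26.0 m³/s

Direct runoff: 0.0, 1.0, 2.0, 3.0, 8.0, 12.0, 14.0, 16.0, 21.0, 26.0, 17.0, 11.0, 7.0, 0.0 m³/s; ΣQ_DR = 138.0 m³/s, peak = 26.0 m³/s.
Runoff depth d = ΣQ_DR·Δt / A = 138.0 × 21600 / (298 km²) = 10.00 mm.
The 1-cm UH is the DRH scaled by (10 mm)/d, so U_p = 26.0 × 10/10.00 = 26.0 m³/s.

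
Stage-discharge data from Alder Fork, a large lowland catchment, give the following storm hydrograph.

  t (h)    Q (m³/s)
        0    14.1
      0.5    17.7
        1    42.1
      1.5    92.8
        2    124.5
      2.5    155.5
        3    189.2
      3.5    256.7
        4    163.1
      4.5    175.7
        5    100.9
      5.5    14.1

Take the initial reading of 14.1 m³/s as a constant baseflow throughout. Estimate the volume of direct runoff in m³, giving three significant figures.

Direct-runoff ordinates (Q − Q_b): 0.0, 3.6, 28.0, 78.7, 110.4, 141.4, 175.1, 242.6, 149.0, 161.6, 86.8, 0.0 m³/s.
ΣQ_DR = 1177 m³/s.
With Δt = 0.5 h = 1800 s, V = ΣQ_DR · Δt = 1177 × 1800 = 2.12 × 10^6 m³.

V ≈ 2.12 × 10^6 m³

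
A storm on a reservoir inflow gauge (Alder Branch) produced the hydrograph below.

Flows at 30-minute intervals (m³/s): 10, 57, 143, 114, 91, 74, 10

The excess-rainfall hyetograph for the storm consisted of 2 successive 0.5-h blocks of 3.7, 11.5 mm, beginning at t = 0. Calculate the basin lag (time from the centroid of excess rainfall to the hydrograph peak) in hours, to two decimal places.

t_L ≈ 0.37 h

Centroid of excess rainfall: t_c = Σ P_i·t̄_i / ΣP_i = 0.6283 h (block centres at 0.25, 0.75 h).
Hydrograph peak occurs at t = 1 h, so basin lag t_L = 1 − 0.6283 = 0.37 h.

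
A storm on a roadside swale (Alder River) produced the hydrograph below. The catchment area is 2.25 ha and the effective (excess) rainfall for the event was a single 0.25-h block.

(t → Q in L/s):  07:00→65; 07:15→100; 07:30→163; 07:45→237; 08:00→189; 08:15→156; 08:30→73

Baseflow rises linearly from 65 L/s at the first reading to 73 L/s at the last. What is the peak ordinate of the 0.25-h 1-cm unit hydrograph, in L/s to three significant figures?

Direct runoff: 0.00, 33.67, 95.33, 168.00, 118.67, 84.33, 0.00 L/s; ΣQ_DR = 500.0 L/s, peak = 168.00 L/s.
Runoff depth d = ΣQ_DR·Δt / A = 500.0 × 900 / (2.25 ha) = 20.00 mm.
The 1-cm UH is the DRH scaled by (10 mm)/d, so U_p = 168.00 × 10/20.00 = 84.0 L/s.

U_p ≈ 84.0 L/s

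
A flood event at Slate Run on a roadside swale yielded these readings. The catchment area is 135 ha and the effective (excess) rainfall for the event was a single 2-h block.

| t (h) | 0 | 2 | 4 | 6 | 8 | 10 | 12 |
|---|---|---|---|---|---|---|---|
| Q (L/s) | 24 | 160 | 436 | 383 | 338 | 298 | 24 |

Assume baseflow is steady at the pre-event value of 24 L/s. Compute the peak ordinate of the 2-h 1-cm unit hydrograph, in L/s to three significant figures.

Direct runoff: 0.0, 136.0, 412.0, 359.0, 314.0, 274.0, 0.0 L/s; ΣQ_DR = 1495 L/s, peak = 412.0 L/s.
Runoff depth d = ΣQ_DR·Δt / A = 1495 × 7200 / (135 ha) = 7.973 mm.
The 1-cm UH is the DRH scaled by (10 mm)/d, so U_p = 412.0 × 10/7.973 = 517 L/s.

U_p ≈ 517 L/s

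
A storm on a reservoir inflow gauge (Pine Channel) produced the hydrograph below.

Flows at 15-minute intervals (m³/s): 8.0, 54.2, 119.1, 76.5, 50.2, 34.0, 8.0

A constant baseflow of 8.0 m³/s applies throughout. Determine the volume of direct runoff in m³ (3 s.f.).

V ≈ 2.65 × 10^5 m³

Direct-runoff ordinates (Q − Q_b): 0.0, 46.2, 111.1, 68.5, 42.2, 26.0, 0.0 m³/s.
ΣQ_DR = 294.0 m³/s.
With Δt = 0.25 h = 900 s, V = ΣQ_DR · Δt = 294.0 × 900 = 2.65 × 10^5 m³.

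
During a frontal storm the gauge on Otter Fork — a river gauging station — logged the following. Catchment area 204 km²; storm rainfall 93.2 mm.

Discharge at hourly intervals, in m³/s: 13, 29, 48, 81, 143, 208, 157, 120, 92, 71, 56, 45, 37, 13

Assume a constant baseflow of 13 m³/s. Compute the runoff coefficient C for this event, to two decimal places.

ΣQ_DR = 931.0 m³/s; V = ΣQ_DR·Δt = 3.352 × 10^6 m³.
Runoff depth d = V / A = 16.43 mm.
C = d / P = 16.43 / 93.2 = 0.18.

C ≈ 0.18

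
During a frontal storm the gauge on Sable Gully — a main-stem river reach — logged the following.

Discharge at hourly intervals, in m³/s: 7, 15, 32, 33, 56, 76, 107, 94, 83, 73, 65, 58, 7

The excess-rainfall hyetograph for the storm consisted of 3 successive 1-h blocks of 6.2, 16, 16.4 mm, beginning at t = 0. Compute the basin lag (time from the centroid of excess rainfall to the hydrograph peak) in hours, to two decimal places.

Centroid of excess rainfall: t_c = Σ P_i·t̄_i / ΣP_i = 1.7642 h (block centres at 0.5, 1.5, 2.5 h).
Hydrograph peak occurs at t = 6 h, so basin lag t_L = 6 − 1.7642 = 4.24 h.

t_L ≈ 4.24 h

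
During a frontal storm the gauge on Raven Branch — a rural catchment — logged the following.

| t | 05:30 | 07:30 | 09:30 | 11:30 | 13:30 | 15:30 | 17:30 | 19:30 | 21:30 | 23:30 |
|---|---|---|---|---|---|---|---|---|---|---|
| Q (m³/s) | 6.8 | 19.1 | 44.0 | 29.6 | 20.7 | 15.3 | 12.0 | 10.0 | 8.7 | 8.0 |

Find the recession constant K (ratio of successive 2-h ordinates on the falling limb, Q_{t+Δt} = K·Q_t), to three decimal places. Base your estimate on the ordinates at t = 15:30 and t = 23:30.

Using the recession-limb readings at t = 15:30 and t = 23:30: Q falls from 15.3 to 8.0 m³/s over 4 intervals.
K = (Q₂/Q₁)^(1/4) = (8.0/15.3)^(1/4) = 0.850.

K ≈ 0.850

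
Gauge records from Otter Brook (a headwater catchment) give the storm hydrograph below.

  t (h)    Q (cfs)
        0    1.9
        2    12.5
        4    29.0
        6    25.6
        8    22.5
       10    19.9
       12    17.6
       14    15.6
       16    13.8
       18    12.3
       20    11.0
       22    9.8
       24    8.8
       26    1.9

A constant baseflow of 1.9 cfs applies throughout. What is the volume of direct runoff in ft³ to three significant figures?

Direct-runoff ordinates (Q − Q_b): 0.0, 10.6, 27.1, 23.7, 20.6, 18.0, 15.7, 13.7, 11.9, 10.4, 9.1, 7.9, 6.9, 0.0 cfs.
ΣQ_DR = 175.6 cfs.
With Δt = 2 h = 7200 s, V = ΣQ_DR · Δt = 175.6 × 7200 = 1.26 × 10^6 ft³.

V ≈ 1.26 × 10^6 ft³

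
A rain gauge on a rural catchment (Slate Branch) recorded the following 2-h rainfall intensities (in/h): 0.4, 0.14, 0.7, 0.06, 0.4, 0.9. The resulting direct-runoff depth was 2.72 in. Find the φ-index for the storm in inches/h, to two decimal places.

φ ≈ 0.26 in/h

Only the 4 blocks with intensity above φ contribute runoff: 0.4, 0.7, 0.4, 0.9 in/h.
Σ(I−φ)·Δt = d  ⇒  (0.4+0.7+0.4+0.9 − 4φ)·2 = 2.72
φ = (2.400 − 2.72/2) / 4 = 0.26 in/h.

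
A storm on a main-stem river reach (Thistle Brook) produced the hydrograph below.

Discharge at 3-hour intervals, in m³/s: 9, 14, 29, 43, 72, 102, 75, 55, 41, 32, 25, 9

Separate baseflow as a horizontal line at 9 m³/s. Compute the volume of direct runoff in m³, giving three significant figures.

Direct-runoff ordinates (Q − Q_b): 0.0, 5.0, 20.0, 34.0, 63.0, 93.0, 66.0, 46.0, 32.0, 23.0, 16.0, 0.0 m³/s.
ΣQ_DR = 398.0 m³/s.
With Δt = 3 h = 10800 s, V = ΣQ_DR · Δt = 398.0 × 10800 = 4.30 × 10^6 m³.

V ≈ 4.30 × 10^6 m³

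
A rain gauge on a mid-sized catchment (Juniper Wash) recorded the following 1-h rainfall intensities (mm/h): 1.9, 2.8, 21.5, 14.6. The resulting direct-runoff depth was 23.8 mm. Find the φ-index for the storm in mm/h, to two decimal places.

Only the 2 blocks with intensity above φ contribute runoff: 21.5, 14.6 mm/h.
Σ(I−φ)·Δt = d  ⇒  (21.5+14.6 − 2φ)·1 = 23.8
φ = (36.10 − 23.8/1) / 2 = 6.15 mm/h.

φ ≈ 6.15 mm/h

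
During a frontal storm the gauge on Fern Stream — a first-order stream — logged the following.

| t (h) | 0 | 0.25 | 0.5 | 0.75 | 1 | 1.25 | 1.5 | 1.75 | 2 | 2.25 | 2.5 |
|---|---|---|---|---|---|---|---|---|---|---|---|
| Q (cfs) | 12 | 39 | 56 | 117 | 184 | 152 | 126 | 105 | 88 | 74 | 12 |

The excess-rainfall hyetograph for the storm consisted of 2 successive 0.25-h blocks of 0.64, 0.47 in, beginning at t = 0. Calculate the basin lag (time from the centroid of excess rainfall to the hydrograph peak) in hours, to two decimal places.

Centroid of excess rainfall: t_c = Σ P_i·t̄_i / ΣP_i = 0.2309 h (block centres at 0.125, 0.375 h).
Hydrograph peak occurs at t = 1 h, so basin lag t_L = 1 − 0.2309 = 0.77 h.

t_L ≈ 0.77 h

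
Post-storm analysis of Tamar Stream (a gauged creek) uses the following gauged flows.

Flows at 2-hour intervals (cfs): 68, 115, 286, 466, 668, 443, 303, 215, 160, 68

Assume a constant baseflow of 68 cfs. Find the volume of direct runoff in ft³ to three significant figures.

V ≈ 1.52 × 10^7 ft³

Direct-runoff ordinates (Q − Q_b): 0.0, 47.0, 218.0, 398.0, 600.0, 375.0, 235.0, 147.0, 92.0, 0.0 cfs.
ΣQ_DR = 2112 cfs.
With Δt = 2 h = 7200 s, V = ΣQ_DR · Δt = 2112 × 7200 = 1.52 × 10^7 ft³.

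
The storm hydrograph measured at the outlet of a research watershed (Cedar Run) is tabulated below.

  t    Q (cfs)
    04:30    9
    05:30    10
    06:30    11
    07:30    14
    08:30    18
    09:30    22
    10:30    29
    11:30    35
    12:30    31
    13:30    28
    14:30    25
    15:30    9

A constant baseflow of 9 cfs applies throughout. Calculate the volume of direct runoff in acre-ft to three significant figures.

Direct-runoff ordinates (Q − Q_b): 0.0, 1.0, 2.0, 5.0, 9.0, 13.0, 20.0, 26.0, 22.0, 19.0, 16.0, 0.0 cfs.
ΣQ_DR = 133.0 cfs.
With Δt = 1 h = 3600 s, V = ΣQ_DR · Δt = 133.0 × 3600 = 4.79 × 10^5 ft³ = 11.0 acre-ft.

V ≈ 11.0 acre-ft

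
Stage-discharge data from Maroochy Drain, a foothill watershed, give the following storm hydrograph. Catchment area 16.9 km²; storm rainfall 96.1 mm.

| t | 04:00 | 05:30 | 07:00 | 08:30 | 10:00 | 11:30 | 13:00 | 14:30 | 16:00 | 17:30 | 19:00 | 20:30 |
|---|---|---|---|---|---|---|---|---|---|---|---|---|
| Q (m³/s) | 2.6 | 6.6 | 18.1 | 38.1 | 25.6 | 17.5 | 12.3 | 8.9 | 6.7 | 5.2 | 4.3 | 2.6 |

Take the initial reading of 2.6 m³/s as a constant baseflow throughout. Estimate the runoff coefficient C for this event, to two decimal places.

C ≈ 0.39

ΣQ_DR = 117.3 m³/s; V = ΣQ_DR·Δt = 6.334 × 10^5 m³.
Runoff depth d = V / A = 37.48 mm.
C = d / P = 37.48 / 96.1 = 0.39.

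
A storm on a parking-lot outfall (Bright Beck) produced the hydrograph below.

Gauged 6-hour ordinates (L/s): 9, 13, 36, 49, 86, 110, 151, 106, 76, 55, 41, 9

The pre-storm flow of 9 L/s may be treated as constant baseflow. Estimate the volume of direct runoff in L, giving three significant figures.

Direct-runoff ordinates (Q − Q_b): 0.0, 4.0, 27.0, 40.0, 77.0, 101.0, 142.0, 97.0, 67.0, 46.0, 32.0, 0.0 L/s.
ΣQ_DR = 633.0 L/s.
With Δt = 6 h = 21600 s, V = ΣQ_DR · Δt = 633.0 × 21600 = 1.37 × 10^7 L.

V ≈ 1.37 × 10^7 L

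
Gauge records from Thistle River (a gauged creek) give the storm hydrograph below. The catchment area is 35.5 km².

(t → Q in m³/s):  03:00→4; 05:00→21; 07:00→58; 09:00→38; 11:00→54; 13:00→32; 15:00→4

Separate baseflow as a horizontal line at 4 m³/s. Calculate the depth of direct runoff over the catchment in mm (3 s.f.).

d ≈ 37.1 mm

Direct runoff: 0.0, 17.0, 54.0, 34.0, 50.0, 28.0, 0.0 m³/s; ΣQ_DR = 183.0 m³/s.
V = ΣQ_DR · Δt = 183.0 × 7200 s = 1.318 × 10^6 m³.
Over A = 35.5 km², depth = V / A = 37.1 mm.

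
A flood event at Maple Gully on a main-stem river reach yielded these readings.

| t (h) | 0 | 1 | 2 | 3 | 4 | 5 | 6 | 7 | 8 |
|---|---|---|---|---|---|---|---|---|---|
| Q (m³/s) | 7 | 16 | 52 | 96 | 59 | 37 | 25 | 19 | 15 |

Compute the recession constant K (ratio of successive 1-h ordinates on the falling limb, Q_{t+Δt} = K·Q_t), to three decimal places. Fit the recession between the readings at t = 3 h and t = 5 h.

K ≈ 0.621

Using the recession-limb readings at t = 3 h and t = 5 h: Q falls from 96 to 37 m³/s over 2 intervals.
K = (Q₂/Q₁)^(1/2) = (37/96)^(1/2) = 0.621.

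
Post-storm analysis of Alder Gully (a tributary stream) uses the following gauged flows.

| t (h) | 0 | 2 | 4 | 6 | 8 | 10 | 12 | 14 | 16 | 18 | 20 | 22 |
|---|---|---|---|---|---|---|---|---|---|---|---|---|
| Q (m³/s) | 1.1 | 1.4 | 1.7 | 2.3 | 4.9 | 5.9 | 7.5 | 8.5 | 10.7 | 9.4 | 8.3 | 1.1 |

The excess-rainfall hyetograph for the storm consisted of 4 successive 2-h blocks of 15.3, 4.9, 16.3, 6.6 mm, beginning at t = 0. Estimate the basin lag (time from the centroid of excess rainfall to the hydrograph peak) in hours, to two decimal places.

Centroid of excess rainfall: t_c = Σ P_i·t̄_i / ΣP_i = 3.6589 h (block centres at 1, 3, 5, 7 h).
Hydrograph peak occurs at t = 16 h, so basin lag t_L = 16 − 3.6589 = 12.34 h.

t_L ≈ 12.34 h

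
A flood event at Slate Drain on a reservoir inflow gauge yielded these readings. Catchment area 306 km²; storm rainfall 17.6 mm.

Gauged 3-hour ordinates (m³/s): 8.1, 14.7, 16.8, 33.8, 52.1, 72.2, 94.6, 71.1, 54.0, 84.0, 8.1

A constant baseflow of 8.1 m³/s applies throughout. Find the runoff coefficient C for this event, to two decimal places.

C ≈ 0.84

ΣQ_DR = 420.4 m³/s; V = ΣQ_DR·Δt = 4.540 × 10^6 m³.
Runoff depth d = V / A = 14.84 mm.
C = d / P = 14.84 / 17.6 = 0.84.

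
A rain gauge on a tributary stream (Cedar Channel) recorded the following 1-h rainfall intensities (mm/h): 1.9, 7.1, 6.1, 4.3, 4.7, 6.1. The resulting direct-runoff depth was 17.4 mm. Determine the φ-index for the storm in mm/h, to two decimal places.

Only the 5 blocks with intensity above φ contribute runoff: 7.1, 6.1, 4.3, 4.7, 6.1 mm/h.
Σ(I−φ)·Δt = d  ⇒  (7.1+6.1+4.3+4.7+6.1 − 5φ)·1 = 17.4
φ = (28.30 − 17.4/1) / 5 = 2.18 mm/h.

φ ≈ 2.18 mm/h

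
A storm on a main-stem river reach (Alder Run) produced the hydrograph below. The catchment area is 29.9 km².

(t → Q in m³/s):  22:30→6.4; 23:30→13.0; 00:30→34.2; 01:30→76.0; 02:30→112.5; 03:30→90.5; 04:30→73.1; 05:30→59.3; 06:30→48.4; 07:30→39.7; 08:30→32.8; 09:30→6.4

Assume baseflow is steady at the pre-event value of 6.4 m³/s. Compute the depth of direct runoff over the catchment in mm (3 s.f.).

d ≈ 62.1 mm

Direct runoff: 0.0, 6.6, 27.8, 69.6, 106.1, 84.1, 66.7, 52.9, 42.0, 33.3, 26.4, 0.0 m³/s; ΣQ_DR = 515.5 m³/s.
V = ΣQ_DR · Δt = 515.5 × 3600 s = 1.856 × 10^6 m³.
Over A = 29.9 km², depth = V / A = 62.1 mm.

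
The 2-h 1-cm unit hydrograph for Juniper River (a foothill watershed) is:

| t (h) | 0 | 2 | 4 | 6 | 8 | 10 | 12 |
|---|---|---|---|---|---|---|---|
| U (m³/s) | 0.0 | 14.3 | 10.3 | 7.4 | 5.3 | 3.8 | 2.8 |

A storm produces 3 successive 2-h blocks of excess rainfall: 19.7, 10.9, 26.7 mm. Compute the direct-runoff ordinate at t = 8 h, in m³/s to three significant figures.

By discrete convolution, Q_j = Σ (P_i / 10 mm) · U_{j−i}.
At t = 8 h (j=4): Q = (19.7/10)·5.3 + (10.9/10)·7.4 + (26.7/10)·10.3 = 46.0 m³/s.

Q ≈ 46.0 m³/s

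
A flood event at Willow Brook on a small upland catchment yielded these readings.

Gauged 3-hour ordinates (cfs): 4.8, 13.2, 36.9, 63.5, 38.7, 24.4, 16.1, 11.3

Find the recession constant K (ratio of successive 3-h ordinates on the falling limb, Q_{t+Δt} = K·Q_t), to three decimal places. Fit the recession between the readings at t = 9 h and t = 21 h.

K ≈ 0.649

Using the recession-limb readings at t = 9 h and t = 21 h: Q falls from 63.5 to 11.3 cfs over 4 intervals.
K = (Q₂/Q₁)^(1/4) = (11.3/63.5)^(1/4) = 0.649.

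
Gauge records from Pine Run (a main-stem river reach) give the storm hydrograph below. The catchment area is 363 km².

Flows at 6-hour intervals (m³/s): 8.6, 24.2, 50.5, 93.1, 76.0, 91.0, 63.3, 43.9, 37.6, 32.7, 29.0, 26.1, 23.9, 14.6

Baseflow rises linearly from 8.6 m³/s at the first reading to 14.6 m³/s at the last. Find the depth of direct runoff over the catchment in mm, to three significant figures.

Direct runoff: 0.00, 15.14, 40.98, 83.12, 65.55, 80.09, 51.93, 32.07, 25.31, 19.95, 15.78, 12.42, 9.76, 0.00 m³/s; ΣQ_DR = 452.1 m³/s.
V = ΣQ_DR · Δt = 452.1 × 21600 s = 9.765 × 10^6 m³.
Over A = 363 km², depth = V / A = 26.9 mm.

d ≈ 26.9 mm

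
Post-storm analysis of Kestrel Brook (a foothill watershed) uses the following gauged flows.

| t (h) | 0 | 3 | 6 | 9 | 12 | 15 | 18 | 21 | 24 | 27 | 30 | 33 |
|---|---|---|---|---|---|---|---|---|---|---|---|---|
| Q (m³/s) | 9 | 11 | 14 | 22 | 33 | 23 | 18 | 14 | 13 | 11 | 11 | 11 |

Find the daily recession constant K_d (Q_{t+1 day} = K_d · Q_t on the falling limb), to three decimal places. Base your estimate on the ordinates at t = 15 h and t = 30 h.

K_d ≈ 0.307

Between t = 15 h and t = 30 h the flow falls from 23 to 11 m³/s over 5×3 h = 15 h.
Per-interval ratio K = (11/23)^(1/5) = 0.8628; K_d = K^(24/3) = 0.307.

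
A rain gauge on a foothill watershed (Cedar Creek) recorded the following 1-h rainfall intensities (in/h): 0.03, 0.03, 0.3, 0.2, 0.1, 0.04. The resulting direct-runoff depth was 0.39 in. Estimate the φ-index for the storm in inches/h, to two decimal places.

φ ≈ 0.07 in/h

Only the 3 blocks with intensity above φ contribute runoff: 0.3, 0.2, 0.1 in/h.
Σ(I−φ)·Δt = d  ⇒  (0.3+0.2+0.1 − 3φ)·1 = 0.39
φ = (0.6000 − 0.39/1) / 3 = 0.07 in/h.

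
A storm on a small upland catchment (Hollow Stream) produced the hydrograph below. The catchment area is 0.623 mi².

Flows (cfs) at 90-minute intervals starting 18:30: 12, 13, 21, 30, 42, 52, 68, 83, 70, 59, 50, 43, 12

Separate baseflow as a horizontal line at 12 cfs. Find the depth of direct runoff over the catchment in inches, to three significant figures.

d ≈ 1.49 in

Direct runoff: 0.0, 1.0, 9.0, 18.0, 30.0, 40.0, 56.0, 71.0, 58.0, 47.0, 38.0, 31.0, 0.0 cfs; ΣQ_DR = 399.0 cfs.
V = ΣQ_DR · Δt = 399.0 × 5400 s = 2.155 × 10^6 ft³.
Over A = 0.623 mi², depth = V / A = 1.49 in.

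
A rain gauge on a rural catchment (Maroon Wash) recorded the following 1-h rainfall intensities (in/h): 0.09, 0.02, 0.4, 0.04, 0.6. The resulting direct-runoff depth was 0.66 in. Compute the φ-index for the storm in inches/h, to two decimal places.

Only the 2 blocks with intensity above φ contribute runoff: 0.4, 0.6 in/h.
Σ(I−φ)·Δt = d  ⇒  (0.4+0.6 − 2φ)·1 = 0.66
φ = (1.000 − 0.66/1) / 2 = 0.17 in/h.

φ ≈ 0.17 in/h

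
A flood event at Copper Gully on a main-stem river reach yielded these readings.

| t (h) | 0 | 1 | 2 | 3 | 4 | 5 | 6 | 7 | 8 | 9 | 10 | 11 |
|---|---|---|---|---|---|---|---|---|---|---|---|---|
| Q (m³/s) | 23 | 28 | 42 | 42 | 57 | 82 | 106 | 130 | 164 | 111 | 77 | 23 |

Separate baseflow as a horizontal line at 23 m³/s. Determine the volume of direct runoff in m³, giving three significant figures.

V ≈ 2.19 × 10^6 m³

Direct-runoff ordinates (Q − Q_b): 0.0, 5.0, 19.0, 19.0, 34.0, 59.0, 83.0, 107.0, 141.0, 88.0, 54.0, 0.0 m³/s.
ΣQ_DR = 609.0 m³/s.
With Δt = 1 h = 3600 s, V = ΣQ_DR · Δt = 609.0 × 3600 = 2.19 × 10^6 m³.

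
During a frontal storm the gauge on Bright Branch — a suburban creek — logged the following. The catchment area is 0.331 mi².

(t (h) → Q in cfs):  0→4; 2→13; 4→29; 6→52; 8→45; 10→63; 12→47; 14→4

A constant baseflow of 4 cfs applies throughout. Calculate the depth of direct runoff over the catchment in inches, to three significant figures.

d ≈ 2.11 in

Direct runoff: 0.0, 9.0, 25.0, 48.0, 41.0, 59.0, 43.0, 0.0 cfs; ΣQ_DR = 225.0 cfs.
V = ΣQ_DR · Δt = 225.0 × 7200 s = 1.620 × 10^6 ft³.
Over A = 0.331 mi², depth = V / A = 2.11 in.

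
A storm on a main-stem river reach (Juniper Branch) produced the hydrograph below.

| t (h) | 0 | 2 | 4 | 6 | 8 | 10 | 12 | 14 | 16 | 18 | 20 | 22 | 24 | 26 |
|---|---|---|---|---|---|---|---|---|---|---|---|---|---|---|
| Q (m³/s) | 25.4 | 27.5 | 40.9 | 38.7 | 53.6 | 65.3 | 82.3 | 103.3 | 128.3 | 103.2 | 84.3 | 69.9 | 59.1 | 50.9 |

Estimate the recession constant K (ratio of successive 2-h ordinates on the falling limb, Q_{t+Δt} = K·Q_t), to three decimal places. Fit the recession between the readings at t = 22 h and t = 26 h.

K ≈ 0.853

Using the recession-limb readings at t = 22 h and t = 26 h: Q falls from 69.9 to 50.9 m³/s over 2 intervals.
K = (Q₂/Q₁)^(1/2) = (50.9/69.9)^(1/2) = 0.853.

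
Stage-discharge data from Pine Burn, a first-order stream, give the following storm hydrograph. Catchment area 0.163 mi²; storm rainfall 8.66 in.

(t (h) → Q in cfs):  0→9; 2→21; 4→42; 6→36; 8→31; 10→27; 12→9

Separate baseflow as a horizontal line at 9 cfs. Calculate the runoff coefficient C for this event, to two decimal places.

ΣQ_DR = 112.0 cfs; V = ΣQ_DR·Δt = 8.064 × 10^5 ft³.
Runoff depth d = V / A = 2.129 in.
C = d / P = 2.129 / 8.66 = 0.25.

C ≈ 0.25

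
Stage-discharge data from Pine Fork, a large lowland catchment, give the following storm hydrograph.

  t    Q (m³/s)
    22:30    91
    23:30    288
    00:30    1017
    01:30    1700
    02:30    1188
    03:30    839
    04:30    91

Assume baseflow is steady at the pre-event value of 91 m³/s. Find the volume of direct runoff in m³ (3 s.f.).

V ≈ 1.65 × 10^7 m³

Direct-runoff ordinates (Q − Q_b): 0.0, 197.0, 926.0, 1609.0, 1097.0, 748.0, 0.0 m³/s.
ΣQ_DR = 4577 m³/s.
With Δt = 1 h = 3600 s, V = ΣQ_DR · Δt = 4577 × 3600 = 1.65 × 10^7 m³.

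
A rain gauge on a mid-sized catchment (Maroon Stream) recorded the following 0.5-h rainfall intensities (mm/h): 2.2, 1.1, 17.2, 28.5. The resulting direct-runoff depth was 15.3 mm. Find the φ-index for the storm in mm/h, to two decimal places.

φ ≈ 7.55 mm/h

Only the 2 blocks with intensity above φ contribute runoff: 17.2, 28.5 mm/h.
Σ(I−φ)·Δt = d  ⇒  (17.2+28.5 − 2φ)·0.5 = 15.3
φ = (45.70 − 15.3/0.5) / 2 = 7.55 mm/h.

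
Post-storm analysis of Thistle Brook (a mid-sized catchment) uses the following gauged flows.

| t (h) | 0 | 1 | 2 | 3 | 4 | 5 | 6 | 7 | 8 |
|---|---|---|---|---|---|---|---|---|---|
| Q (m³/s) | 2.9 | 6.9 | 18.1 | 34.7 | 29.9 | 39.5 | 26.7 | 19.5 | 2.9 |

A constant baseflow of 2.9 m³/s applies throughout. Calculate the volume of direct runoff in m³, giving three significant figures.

V ≈ 5.58 × 10^5 m³

Direct-runoff ordinates (Q − Q_b): 0.0, 4.0, 15.2, 31.8, 27.0, 36.6, 23.8, 16.6, 0.0 m³/s.
ΣQ_DR = 155.0 m³/s.
With Δt = 1 h = 3600 s, V = ΣQ_DR · Δt = 155.0 × 3600 = 5.58 × 10^5 m³.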